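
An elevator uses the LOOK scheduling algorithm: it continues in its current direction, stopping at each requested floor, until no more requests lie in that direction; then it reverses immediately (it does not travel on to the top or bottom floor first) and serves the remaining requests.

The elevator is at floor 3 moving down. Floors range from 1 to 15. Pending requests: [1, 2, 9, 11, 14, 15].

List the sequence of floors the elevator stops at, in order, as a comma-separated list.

Answer: 2, 1, 9, 11, 14, 15

Derivation:
Current: 3, moving DOWN
Serve below first (descending): [2, 1]
Then reverse, serve above (ascending): [9, 11, 14, 15]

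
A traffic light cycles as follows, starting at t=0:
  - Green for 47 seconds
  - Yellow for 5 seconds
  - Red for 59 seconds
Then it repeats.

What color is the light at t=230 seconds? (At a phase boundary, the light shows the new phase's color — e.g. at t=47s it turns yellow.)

Cycle length = 47 + 5 + 59 = 111s
t = 230, phase_t = 230 mod 111 = 8
8 < 47 (green end) → GREEN

Answer: green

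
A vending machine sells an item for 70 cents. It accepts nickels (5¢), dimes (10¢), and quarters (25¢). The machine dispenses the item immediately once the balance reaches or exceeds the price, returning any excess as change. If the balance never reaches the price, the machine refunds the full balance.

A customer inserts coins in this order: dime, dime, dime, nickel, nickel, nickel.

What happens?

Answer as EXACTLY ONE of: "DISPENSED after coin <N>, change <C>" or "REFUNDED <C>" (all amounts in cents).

Answer: REFUNDED 45

Derivation:
Price: 70¢
Coin 1 (dime, 10¢): balance = 10¢
Coin 2 (dime, 10¢): balance = 20¢
Coin 3 (dime, 10¢): balance = 30¢
Coin 4 (nickel, 5¢): balance = 35¢
Coin 5 (nickel, 5¢): balance = 40¢
Coin 6 (nickel, 5¢): balance = 45¢
All coins inserted, balance 45¢ < price 70¢ → REFUND 45¢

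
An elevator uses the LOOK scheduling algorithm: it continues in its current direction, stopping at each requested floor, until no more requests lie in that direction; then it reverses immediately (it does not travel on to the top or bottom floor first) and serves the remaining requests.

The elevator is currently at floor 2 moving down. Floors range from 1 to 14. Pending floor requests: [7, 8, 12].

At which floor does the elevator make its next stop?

Current floor: 2, direction: down
Requests above: [7, 8, 12]
Requests below: []
Moving down but no requests below → reverse; nearest above is min([7, 8, 12]) = 7

Answer: 7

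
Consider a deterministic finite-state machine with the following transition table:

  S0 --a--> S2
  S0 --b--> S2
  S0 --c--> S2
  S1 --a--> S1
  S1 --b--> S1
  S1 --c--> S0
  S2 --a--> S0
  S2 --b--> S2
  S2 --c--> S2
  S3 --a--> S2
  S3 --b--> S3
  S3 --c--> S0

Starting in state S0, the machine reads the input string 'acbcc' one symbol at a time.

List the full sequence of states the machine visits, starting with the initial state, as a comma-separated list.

Start: S0
  read 'a': S0 --a--> S2
  read 'c': S2 --c--> S2
  read 'b': S2 --b--> S2
  read 'c': S2 --c--> S2
  read 'c': S2 --c--> S2

Answer: S0, S2, S2, S2, S2, S2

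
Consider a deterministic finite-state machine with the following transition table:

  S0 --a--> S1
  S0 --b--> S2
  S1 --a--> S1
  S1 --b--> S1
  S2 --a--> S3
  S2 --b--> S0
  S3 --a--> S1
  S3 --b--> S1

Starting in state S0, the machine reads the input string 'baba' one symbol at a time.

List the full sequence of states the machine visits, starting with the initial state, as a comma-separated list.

Answer: S0, S2, S3, S1, S1

Derivation:
Start: S0
  read 'b': S0 --b--> S2
  read 'a': S2 --a--> S3
  read 'b': S3 --b--> S1
  read 'a': S1 --a--> S1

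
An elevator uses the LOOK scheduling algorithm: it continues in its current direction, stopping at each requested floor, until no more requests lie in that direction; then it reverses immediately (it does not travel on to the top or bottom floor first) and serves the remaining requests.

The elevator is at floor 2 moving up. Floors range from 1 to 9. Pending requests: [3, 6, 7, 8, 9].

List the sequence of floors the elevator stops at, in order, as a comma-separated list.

Current: 2, moving UP
Serve above first (ascending): [3, 6, 7, 8, 9]
Then reverse, serve below (descending): []

Answer: 3, 6, 7, 8, 9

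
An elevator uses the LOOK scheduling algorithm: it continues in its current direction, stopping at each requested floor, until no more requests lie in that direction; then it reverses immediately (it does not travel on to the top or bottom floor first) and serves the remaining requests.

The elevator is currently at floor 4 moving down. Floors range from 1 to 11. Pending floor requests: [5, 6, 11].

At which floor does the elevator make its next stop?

Current floor: 4, direction: down
Requests above: [5, 6, 11]
Requests below: []
Moving down but no requests below → reverse; nearest above is min([5, 6, 11]) = 5

Answer: 5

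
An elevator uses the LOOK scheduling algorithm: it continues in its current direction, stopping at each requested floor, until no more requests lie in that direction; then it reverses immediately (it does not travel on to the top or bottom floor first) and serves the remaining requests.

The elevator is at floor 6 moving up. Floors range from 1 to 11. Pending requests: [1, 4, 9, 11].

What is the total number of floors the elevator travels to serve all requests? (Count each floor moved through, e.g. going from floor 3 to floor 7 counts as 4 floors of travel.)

Answer: 15

Derivation:
Start at floor 6 moving up, LOOK stop order: [9, 11, 4, 1]
  6 → 9: |9-6| = 3, total = 3
  9 → 11: |11-9| = 2, total = 5
  11 → 4: |4-11| = 7, total = 12
  4 → 1: |1-4| = 3, total = 15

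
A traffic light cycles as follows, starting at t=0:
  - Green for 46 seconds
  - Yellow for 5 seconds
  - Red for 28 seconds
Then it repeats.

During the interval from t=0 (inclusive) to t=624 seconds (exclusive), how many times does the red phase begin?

Cycle = 46+5+28 = 79s
red phase starts at t = k*79 + 51 for k=0,1,2,...
Need k*79+51 < 624 → k < 7.253
k ∈ {0, ..., 7} → 8 starts

Answer: 8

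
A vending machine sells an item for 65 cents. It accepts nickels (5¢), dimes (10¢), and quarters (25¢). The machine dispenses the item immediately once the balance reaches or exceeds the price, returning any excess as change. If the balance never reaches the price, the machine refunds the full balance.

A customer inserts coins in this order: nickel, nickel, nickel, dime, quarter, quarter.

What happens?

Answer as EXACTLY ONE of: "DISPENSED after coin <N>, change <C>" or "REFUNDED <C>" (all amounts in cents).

Price: 65¢
Coin 1 (nickel, 5¢): balance = 5¢
Coin 2 (nickel, 5¢): balance = 10¢
Coin 3 (nickel, 5¢): balance = 15¢
Coin 4 (dime, 10¢): balance = 25¢
Coin 5 (quarter, 25¢): balance = 50¢
Coin 6 (quarter, 25¢): balance = 75¢
  → balance >= price → DISPENSE, change = 75 - 65 = 10¢

Answer: DISPENSED after coin 6, change 10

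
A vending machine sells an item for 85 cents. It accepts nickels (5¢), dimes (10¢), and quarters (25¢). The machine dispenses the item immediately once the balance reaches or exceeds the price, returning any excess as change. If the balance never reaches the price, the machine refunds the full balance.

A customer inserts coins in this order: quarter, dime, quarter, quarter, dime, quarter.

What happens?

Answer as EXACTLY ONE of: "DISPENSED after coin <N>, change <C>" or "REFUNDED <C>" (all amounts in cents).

Price: 85¢
Coin 1 (quarter, 25¢): balance = 25¢
Coin 2 (dime, 10¢): balance = 35¢
Coin 3 (quarter, 25¢): balance = 60¢
Coin 4 (quarter, 25¢): balance = 85¢
  → balance >= price → DISPENSE, change = 85 - 85 = 0¢

Answer: DISPENSED after coin 4, change 0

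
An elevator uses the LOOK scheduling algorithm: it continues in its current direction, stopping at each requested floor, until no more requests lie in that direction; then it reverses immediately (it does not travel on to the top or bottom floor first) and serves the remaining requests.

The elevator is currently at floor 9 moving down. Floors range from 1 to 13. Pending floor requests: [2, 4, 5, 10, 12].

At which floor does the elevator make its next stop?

Current floor: 9, direction: down
Requests above: [10, 12]
Requests below: [2, 4, 5]
Moving down and requests lie below → nearest below is max([2, 4, 5]) = 5

Answer: 5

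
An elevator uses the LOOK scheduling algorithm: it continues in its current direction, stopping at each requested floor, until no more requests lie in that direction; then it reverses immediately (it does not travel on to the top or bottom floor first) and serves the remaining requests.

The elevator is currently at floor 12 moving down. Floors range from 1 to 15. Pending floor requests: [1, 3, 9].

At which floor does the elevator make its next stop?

Current floor: 12, direction: down
Requests above: []
Requests below: [1, 3, 9]
Moving down and requests lie below → nearest below is max([1, 3, 9]) = 9

Answer: 9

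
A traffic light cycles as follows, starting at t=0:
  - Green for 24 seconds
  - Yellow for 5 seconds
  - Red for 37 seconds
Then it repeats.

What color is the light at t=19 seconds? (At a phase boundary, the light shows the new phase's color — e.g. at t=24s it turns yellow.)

Cycle length = 24 + 5 + 37 = 66s
t = 19, phase_t = 19 mod 66 = 19
19 < 24 (green end) → GREEN

Answer: green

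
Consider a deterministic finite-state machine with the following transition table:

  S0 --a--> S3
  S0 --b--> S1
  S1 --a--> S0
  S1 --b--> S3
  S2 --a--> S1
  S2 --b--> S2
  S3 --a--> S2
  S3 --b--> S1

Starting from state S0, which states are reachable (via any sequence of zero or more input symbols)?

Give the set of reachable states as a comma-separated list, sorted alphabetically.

BFS from S0:
  visit S0: S0--a-->S3 (new), S0--b-->S1 (new)
  visit S3: S3--a-->S2 (new), S3--b-->S1 (seen)
  visit S1: S1--a-->S0 (seen), S1--b-->S3 (seen)
  visit S2: S2--a-->S1 (seen), S2--b-->S2 (seen)

Answer: S0, S1, S2, S3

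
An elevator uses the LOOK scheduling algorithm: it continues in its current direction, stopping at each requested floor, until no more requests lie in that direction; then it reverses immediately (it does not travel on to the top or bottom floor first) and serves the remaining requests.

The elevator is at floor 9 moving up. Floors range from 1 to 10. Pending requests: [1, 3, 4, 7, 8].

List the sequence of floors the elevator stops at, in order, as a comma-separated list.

Answer: 8, 7, 4, 3, 1

Derivation:
Current: 9, moving UP
Serve above first (ascending): []
Then reverse, serve below (descending): [8, 7, 4, 3, 1]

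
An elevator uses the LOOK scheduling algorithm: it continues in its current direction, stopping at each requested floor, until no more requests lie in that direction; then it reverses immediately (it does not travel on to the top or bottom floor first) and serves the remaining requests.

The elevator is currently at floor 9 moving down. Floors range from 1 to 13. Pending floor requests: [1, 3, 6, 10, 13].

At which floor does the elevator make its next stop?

Current floor: 9, direction: down
Requests above: [10, 13]
Requests below: [1, 3, 6]
Moving down and requests lie below → nearest below is max([1, 3, 6]) = 6

Answer: 6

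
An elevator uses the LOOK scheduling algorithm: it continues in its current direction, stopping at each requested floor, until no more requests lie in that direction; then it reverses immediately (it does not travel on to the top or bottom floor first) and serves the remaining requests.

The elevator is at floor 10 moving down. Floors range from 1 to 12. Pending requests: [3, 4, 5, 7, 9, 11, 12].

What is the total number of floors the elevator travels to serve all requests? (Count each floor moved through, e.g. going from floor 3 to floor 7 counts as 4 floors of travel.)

Answer: 16

Derivation:
Start at floor 10 moving down, LOOK stop order: [9, 7, 5, 4, 3, 11, 12]
  10 → 9: |9-10| = 1, total = 1
  9 → 7: |7-9| = 2, total = 3
  7 → 5: |5-7| = 2, total = 5
  5 → 4: |4-5| = 1, total = 6
  4 → 3: |3-4| = 1, total = 7
  3 → 11: |11-3| = 8, total = 15
  11 → 12: |12-11| = 1, total = 16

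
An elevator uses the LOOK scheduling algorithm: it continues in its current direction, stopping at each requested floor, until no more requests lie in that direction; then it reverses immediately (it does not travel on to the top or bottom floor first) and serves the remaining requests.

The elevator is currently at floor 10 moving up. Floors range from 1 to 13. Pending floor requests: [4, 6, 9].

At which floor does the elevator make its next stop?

Answer: 9

Derivation:
Current floor: 10, direction: up
Requests above: []
Requests below: [4, 6, 9]
Moving up but no requests above → reverse; nearest below is max([4, 6, 9]) = 9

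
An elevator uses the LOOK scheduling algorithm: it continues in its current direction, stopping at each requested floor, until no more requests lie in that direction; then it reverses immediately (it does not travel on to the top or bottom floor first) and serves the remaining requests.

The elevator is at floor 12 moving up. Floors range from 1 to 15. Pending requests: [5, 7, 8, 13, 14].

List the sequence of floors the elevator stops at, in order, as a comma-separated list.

Current: 12, moving UP
Serve above first (ascending): [13, 14]
Then reverse, serve below (descending): [8, 7, 5]

Answer: 13, 14, 8, 7, 5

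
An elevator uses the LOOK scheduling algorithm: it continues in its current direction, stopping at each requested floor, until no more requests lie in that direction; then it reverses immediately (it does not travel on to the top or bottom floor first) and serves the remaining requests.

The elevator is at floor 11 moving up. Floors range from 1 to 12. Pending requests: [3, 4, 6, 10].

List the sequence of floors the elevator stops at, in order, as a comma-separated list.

Answer: 10, 6, 4, 3

Derivation:
Current: 11, moving UP
Serve above first (ascending): []
Then reverse, serve below (descending): [10, 6, 4, 3]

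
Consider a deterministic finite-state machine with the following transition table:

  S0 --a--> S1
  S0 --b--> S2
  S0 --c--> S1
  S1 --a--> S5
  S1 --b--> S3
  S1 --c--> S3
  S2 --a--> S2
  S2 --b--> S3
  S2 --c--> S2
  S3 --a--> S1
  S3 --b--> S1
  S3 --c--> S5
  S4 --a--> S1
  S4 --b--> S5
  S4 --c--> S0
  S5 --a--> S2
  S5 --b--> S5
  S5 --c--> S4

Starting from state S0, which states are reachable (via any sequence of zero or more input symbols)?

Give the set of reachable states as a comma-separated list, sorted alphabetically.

Answer: S0, S1, S2, S3, S4, S5

Derivation:
BFS from S0:
  visit S0: S0--a-->S1 (new), S0--b-->S2 (new), S0--c-->S1 (seen)
  visit S1: S1--a-->S5 (new), S1--b-->S3 (new), S1--c-->S3 (seen)
  visit S2: S2--a-->S2 (seen), S2--b-->S3 (seen), S2--c-->S2 (seen)
  visit S5: S5--a-->S2 (seen), S5--b-->S5 (seen), S5--c-->S4 (new)
  visit S3: S3--a-->S1 (seen), S3--b-->S1 (seen), S3--c-->S5 (seen)
  visit S4: S4--a-->S1 (seen), S4--b-->S5 (seen), S4--c-->S0 (seen)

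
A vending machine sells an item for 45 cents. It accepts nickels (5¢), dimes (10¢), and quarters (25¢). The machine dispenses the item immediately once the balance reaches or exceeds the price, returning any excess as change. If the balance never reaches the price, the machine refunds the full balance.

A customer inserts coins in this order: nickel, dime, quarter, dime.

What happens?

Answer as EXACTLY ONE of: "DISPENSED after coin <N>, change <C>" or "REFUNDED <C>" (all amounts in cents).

Price: 45¢
Coin 1 (nickel, 5¢): balance = 5¢
Coin 2 (dime, 10¢): balance = 15¢
Coin 3 (quarter, 25¢): balance = 40¢
Coin 4 (dime, 10¢): balance = 50¢
  → balance >= price → DISPENSE, change = 50 - 45 = 5¢

Answer: DISPENSED after coin 4, change 5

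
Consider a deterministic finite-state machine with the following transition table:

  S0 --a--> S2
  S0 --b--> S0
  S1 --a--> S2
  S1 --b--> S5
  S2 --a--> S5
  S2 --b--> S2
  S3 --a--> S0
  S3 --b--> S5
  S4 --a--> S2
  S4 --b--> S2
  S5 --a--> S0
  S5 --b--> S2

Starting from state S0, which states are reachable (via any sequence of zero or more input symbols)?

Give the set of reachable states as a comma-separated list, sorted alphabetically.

BFS from S0:
  visit S0: S0--a-->S2 (new), S0--b-->S0 (seen)
  visit S2: S2--a-->S5 (new), S2--b-->S2 (seen)
  visit S5: S5--a-->S0 (seen), S5--b-->S2 (seen)

Answer: S0, S2, S5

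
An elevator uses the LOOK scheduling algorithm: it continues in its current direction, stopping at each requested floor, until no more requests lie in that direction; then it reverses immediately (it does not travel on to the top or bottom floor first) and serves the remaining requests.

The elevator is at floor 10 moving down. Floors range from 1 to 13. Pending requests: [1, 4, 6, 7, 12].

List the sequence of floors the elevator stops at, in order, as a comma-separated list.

Current: 10, moving DOWN
Serve below first (descending): [7, 6, 4, 1]
Then reverse, serve above (ascending): [12]

Answer: 7, 6, 4, 1, 12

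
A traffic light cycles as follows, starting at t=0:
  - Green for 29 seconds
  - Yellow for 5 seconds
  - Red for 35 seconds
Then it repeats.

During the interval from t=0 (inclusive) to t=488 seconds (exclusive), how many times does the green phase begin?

Cycle = 29+5+35 = 69s
green phase starts at t = k*69 + 0 for k=0,1,2,...
Need k*69+0 < 488 → k < 7.072
k ∈ {0, ..., 7} → 8 starts

Answer: 8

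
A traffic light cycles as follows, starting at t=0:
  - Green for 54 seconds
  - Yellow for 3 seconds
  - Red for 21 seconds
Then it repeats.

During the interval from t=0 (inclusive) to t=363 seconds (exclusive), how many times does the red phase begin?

Cycle = 54+3+21 = 78s
red phase starts at t = k*78 + 57 for k=0,1,2,...
Need k*78+57 < 363 → k < 3.923
k ∈ {0, ..., 3} → 4 starts

Answer: 4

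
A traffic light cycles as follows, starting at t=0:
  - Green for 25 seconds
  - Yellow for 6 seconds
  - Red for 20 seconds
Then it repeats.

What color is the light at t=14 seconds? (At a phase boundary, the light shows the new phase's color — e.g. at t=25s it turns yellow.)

Cycle length = 25 + 6 + 20 = 51s
t = 14, phase_t = 14 mod 51 = 14
14 < 25 (green end) → GREEN

Answer: green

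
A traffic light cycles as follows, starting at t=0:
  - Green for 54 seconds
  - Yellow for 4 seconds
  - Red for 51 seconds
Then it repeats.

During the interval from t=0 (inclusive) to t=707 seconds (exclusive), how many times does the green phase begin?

Cycle = 54+4+51 = 109s
green phase starts at t = k*109 + 0 for k=0,1,2,...
Need k*109+0 < 707 → k < 6.486
k ∈ {0, ..., 6} → 7 starts

Answer: 7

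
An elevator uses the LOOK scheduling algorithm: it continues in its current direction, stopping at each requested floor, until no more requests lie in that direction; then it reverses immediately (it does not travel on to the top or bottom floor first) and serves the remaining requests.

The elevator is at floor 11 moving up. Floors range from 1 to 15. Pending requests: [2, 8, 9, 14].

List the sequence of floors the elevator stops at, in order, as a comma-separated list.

Answer: 14, 9, 8, 2

Derivation:
Current: 11, moving UP
Serve above first (ascending): [14]
Then reverse, serve below (descending): [9, 8, 2]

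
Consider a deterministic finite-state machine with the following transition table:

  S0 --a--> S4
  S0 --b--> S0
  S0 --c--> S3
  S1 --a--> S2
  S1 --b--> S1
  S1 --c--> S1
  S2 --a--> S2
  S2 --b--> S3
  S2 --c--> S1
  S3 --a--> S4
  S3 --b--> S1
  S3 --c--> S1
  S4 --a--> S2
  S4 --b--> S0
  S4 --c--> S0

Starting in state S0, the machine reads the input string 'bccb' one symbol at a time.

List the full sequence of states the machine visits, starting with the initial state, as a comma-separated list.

Answer: S0, S0, S3, S1, S1

Derivation:
Start: S0
  read 'b': S0 --b--> S0
  read 'c': S0 --c--> S3
  read 'c': S3 --c--> S1
  read 'b': S1 --b--> S1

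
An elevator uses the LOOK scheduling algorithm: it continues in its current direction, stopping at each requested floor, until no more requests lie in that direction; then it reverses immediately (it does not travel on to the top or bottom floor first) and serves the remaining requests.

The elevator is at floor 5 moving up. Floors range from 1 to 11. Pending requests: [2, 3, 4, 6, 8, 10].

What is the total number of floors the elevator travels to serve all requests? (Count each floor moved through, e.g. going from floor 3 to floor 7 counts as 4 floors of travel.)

Answer: 13

Derivation:
Start at floor 5 moving up, LOOK stop order: [6, 8, 10, 4, 3, 2]
  5 → 6: |6-5| = 1, total = 1
  6 → 8: |8-6| = 2, total = 3
  8 → 10: |10-8| = 2, total = 5
  10 → 4: |4-10| = 6, total = 11
  4 → 3: |3-4| = 1, total = 12
  3 → 2: |2-3| = 1, total = 13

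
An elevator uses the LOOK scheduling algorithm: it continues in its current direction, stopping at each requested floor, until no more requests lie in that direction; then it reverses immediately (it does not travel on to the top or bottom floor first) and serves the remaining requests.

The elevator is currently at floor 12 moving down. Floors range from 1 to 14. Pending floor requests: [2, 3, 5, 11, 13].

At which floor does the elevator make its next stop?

Current floor: 12, direction: down
Requests above: [13]
Requests below: [2, 3, 5, 11]
Moving down and requests lie below → nearest below is max([2, 3, 5, 11]) = 11

Answer: 11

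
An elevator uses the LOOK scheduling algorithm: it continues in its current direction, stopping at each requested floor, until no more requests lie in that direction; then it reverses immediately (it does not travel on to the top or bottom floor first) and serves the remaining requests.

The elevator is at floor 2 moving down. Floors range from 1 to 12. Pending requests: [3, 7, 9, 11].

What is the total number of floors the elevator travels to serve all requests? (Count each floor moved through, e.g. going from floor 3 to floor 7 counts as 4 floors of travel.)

Answer: 9

Derivation:
Start at floor 2 moving down, LOOK stop order: [3, 7, 9, 11]
  2 → 3: |3-2| = 1, total = 1
  3 → 7: |7-3| = 4, total = 5
  7 → 9: |9-7| = 2, total = 7
  9 → 11: |11-9| = 2, total = 9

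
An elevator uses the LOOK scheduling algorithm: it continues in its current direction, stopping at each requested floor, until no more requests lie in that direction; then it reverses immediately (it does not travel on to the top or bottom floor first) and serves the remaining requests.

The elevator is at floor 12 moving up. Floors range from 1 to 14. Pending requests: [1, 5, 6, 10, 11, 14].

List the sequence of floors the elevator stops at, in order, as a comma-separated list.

Current: 12, moving UP
Serve above first (ascending): [14]
Then reverse, serve below (descending): [11, 10, 6, 5, 1]

Answer: 14, 11, 10, 6, 5, 1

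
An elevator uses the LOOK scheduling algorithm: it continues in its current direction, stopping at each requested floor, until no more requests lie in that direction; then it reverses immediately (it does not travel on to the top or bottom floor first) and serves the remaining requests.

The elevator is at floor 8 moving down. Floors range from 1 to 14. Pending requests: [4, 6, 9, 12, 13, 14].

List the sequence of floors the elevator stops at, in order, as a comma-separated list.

Current: 8, moving DOWN
Serve below first (descending): [6, 4]
Then reverse, serve above (ascending): [9, 12, 13, 14]

Answer: 6, 4, 9, 12, 13, 14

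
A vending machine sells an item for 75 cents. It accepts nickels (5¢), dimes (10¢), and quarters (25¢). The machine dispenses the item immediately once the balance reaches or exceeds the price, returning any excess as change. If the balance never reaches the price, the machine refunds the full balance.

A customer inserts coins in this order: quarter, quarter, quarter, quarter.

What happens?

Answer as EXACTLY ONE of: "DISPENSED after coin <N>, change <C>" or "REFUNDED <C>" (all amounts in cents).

Answer: DISPENSED after coin 3, change 0

Derivation:
Price: 75¢
Coin 1 (quarter, 25¢): balance = 25¢
Coin 2 (quarter, 25¢): balance = 50¢
Coin 3 (quarter, 25¢): balance = 75¢
  → balance >= price → DISPENSE, change = 75 - 75 = 0¢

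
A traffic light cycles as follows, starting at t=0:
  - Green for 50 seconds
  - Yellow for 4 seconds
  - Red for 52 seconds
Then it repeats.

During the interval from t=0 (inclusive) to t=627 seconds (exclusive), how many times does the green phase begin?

Cycle = 50+4+52 = 106s
green phase starts at t = k*106 + 0 for k=0,1,2,...
Need k*106+0 < 627 → k < 5.915
k ∈ {0, ..., 5} → 6 starts

Answer: 6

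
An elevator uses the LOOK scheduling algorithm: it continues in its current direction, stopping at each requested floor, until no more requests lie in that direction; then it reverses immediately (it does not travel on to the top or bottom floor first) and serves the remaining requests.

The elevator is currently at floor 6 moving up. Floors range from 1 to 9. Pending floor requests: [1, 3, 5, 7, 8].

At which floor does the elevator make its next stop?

Answer: 7

Derivation:
Current floor: 6, direction: up
Requests above: [7, 8]
Requests below: [1, 3, 5]
Moving up and requests lie above → nearest above is min([7, 8]) = 7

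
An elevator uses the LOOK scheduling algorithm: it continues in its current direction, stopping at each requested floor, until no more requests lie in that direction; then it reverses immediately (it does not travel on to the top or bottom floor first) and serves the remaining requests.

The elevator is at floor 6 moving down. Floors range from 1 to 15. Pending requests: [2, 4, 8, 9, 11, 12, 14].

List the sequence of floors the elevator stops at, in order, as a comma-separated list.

Answer: 4, 2, 8, 9, 11, 12, 14

Derivation:
Current: 6, moving DOWN
Serve below first (descending): [4, 2]
Then reverse, serve above (ascending): [8, 9, 11, 12, 14]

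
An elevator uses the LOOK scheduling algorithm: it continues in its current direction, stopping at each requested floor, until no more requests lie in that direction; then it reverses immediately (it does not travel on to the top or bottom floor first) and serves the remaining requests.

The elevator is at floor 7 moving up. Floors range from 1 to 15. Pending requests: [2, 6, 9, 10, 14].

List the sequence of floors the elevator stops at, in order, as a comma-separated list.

Answer: 9, 10, 14, 6, 2

Derivation:
Current: 7, moving UP
Serve above first (ascending): [9, 10, 14]
Then reverse, serve below (descending): [6, 2]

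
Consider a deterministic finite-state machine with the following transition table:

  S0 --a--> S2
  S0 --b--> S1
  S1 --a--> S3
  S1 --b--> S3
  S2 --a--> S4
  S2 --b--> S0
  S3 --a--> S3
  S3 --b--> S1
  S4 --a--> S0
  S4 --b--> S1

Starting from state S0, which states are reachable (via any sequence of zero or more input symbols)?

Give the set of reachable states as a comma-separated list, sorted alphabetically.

Answer: S0, S1, S2, S3, S4

Derivation:
BFS from S0:
  visit S0: S0--a-->S2 (new), S0--b-->S1 (new)
  visit S2: S2--a-->S4 (new), S2--b-->S0 (seen)
  visit S1: S1--a-->S3 (new), S1--b-->S3 (seen)
  visit S4: S4--a-->S0 (seen), S4--b-->S1 (seen)
  visit S3: S3--a-->S3 (seen), S3--b-->S1 (seen)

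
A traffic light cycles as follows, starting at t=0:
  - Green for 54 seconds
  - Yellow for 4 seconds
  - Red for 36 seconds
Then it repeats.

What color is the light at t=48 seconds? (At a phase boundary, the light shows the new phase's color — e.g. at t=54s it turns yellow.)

Cycle length = 54 + 4 + 36 = 94s
t = 48, phase_t = 48 mod 94 = 48
48 < 54 (green end) → GREEN

Answer: green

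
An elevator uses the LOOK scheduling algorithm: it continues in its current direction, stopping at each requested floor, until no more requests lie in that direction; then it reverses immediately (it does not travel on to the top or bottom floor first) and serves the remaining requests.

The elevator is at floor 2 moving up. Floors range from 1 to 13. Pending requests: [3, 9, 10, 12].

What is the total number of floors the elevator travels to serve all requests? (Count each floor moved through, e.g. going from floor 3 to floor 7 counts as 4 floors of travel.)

Answer: 10

Derivation:
Start at floor 2 moving up, LOOK stop order: [3, 9, 10, 12]
  2 → 3: |3-2| = 1, total = 1
  3 → 9: |9-3| = 6, total = 7
  9 → 10: |10-9| = 1, total = 8
  10 → 12: |12-10| = 2, total = 10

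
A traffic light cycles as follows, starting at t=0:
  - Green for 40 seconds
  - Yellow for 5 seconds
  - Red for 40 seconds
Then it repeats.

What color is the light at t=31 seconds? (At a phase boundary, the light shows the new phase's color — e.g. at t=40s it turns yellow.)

Answer: green

Derivation:
Cycle length = 40 + 5 + 40 = 85s
t = 31, phase_t = 31 mod 85 = 31
31 < 40 (green end) → GREEN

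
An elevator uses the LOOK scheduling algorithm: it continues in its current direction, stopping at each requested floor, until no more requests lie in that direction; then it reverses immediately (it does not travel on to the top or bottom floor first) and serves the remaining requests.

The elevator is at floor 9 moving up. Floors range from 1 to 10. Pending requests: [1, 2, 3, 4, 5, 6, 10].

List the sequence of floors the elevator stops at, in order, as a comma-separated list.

Answer: 10, 6, 5, 4, 3, 2, 1

Derivation:
Current: 9, moving UP
Serve above first (ascending): [10]
Then reverse, serve below (descending): [6, 5, 4, 3, 2, 1]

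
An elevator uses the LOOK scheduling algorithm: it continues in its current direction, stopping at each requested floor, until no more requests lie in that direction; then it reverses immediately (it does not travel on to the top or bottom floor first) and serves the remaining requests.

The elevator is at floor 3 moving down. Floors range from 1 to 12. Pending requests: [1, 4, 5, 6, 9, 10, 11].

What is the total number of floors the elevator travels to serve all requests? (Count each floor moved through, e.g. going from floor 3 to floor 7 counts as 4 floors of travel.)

Answer: 12

Derivation:
Start at floor 3 moving down, LOOK stop order: [1, 4, 5, 6, 9, 10, 11]
  3 → 1: |1-3| = 2, total = 2
  1 → 4: |4-1| = 3, total = 5
  4 → 5: |5-4| = 1, total = 6
  5 → 6: |6-5| = 1, total = 7
  6 → 9: |9-6| = 3, total = 10
  9 → 10: |10-9| = 1, total = 11
  10 → 11: |11-10| = 1, total = 12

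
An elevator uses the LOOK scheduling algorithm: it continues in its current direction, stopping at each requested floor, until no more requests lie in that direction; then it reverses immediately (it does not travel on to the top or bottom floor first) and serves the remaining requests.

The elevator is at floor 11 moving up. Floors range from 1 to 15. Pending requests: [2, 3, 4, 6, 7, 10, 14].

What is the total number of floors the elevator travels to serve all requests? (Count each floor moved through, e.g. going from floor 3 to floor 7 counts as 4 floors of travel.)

Answer: 15

Derivation:
Start at floor 11 moving up, LOOK stop order: [14, 10, 7, 6, 4, 3, 2]
  11 → 14: |14-11| = 3, total = 3
  14 → 10: |10-14| = 4, total = 7
  10 → 7: |7-10| = 3, total = 10
  7 → 6: |6-7| = 1, total = 11
  6 → 4: |4-6| = 2, total = 13
  4 → 3: |3-4| = 1, total = 14
  3 → 2: |2-3| = 1, total = 15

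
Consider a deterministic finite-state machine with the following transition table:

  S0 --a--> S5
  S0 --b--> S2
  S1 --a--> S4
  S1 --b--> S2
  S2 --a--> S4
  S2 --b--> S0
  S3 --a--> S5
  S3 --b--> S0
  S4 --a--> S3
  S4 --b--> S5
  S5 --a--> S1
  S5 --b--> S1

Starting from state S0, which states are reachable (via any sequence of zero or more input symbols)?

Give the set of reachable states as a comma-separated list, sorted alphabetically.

Answer: S0, S1, S2, S3, S4, S5

Derivation:
BFS from S0:
  visit S0: S0--a-->S5 (new), S0--b-->S2 (new)
  visit S5: S5--a-->S1 (new), S5--b-->S1 (seen)
  visit S2: S2--a-->S4 (new), S2--b-->S0 (seen)
  visit S1: S1--a-->S4 (seen), S1--b-->S2 (seen)
  visit S4: S4--a-->S3 (new), S4--b-->S5 (seen)
  visit S3: S3--a-->S5 (seen), S3--b-->S0 (seen)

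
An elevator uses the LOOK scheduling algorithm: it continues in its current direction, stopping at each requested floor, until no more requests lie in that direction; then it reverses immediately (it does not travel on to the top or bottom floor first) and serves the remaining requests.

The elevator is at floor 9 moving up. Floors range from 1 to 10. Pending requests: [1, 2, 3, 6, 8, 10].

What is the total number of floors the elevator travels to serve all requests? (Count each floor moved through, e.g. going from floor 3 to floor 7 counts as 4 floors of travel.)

Start at floor 9 moving up, LOOK stop order: [10, 8, 6, 3, 2, 1]
  9 → 10: |10-9| = 1, total = 1
  10 → 8: |8-10| = 2, total = 3
  8 → 6: |6-8| = 2, total = 5
  6 → 3: |3-6| = 3, total = 8
  3 → 2: |2-3| = 1, total = 9
  2 → 1: |1-2| = 1, total = 10

Answer: 10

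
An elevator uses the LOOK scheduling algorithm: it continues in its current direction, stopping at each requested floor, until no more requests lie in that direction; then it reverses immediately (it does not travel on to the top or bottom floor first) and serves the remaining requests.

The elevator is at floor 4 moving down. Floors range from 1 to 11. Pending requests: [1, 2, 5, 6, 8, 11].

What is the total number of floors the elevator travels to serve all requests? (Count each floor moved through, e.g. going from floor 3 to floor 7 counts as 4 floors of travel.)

Answer: 13

Derivation:
Start at floor 4 moving down, LOOK stop order: [2, 1, 5, 6, 8, 11]
  4 → 2: |2-4| = 2, total = 2
  2 → 1: |1-2| = 1, total = 3
  1 → 5: |5-1| = 4, total = 7
  5 → 6: |6-5| = 1, total = 8
  6 → 8: |8-6| = 2, total = 10
  8 → 11: |11-8| = 3, total = 13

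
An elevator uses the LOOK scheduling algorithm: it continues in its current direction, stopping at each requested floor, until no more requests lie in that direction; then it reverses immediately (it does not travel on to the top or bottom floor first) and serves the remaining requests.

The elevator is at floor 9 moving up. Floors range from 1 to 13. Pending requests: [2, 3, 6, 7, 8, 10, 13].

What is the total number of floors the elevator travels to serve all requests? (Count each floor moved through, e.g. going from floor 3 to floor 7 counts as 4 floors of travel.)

Start at floor 9 moving up, LOOK stop order: [10, 13, 8, 7, 6, 3, 2]
  9 → 10: |10-9| = 1, total = 1
  10 → 13: |13-10| = 3, total = 4
  13 → 8: |8-13| = 5, total = 9
  8 → 7: |7-8| = 1, total = 10
  7 → 6: |6-7| = 1, total = 11
  6 → 3: |3-6| = 3, total = 14
  3 → 2: |2-3| = 1, total = 15

Answer: 15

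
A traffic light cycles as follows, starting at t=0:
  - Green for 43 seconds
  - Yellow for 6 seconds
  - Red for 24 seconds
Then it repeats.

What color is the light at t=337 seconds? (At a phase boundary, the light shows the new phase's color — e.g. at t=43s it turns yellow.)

Cycle length = 43 + 6 + 24 = 73s
t = 337, phase_t = 337 mod 73 = 45
43 <= 45 < 49 (yellow end) → YELLOW

Answer: yellow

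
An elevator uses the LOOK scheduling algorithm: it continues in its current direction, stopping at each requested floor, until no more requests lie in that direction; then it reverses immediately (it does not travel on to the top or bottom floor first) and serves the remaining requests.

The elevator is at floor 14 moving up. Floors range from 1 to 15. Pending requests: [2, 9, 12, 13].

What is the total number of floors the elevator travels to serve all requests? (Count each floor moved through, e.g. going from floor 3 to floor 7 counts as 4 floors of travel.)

Answer: 12

Derivation:
Start at floor 14 moving up, LOOK stop order: [13, 12, 9, 2]
  14 → 13: |13-14| = 1, total = 1
  13 → 12: |12-13| = 1, total = 2
  12 → 9: |9-12| = 3, total = 5
  9 → 2: |2-9| = 7, total = 12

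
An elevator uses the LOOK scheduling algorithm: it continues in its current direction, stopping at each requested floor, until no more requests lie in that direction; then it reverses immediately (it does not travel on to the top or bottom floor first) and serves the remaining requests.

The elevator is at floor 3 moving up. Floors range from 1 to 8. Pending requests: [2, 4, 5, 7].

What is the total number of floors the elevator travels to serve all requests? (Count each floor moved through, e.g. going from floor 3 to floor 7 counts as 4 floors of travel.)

Start at floor 3 moving up, LOOK stop order: [4, 5, 7, 2]
  3 → 4: |4-3| = 1, total = 1
  4 → 5: |5-4| = 1, total = 2
  5 → 7: |7-5| = 2, total = 4
  7 → 2: |2-7| = 5, total = 9

Answer: 9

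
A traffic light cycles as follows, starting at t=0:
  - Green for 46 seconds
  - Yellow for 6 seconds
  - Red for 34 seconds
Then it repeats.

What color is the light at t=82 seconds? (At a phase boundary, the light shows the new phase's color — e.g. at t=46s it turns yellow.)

Answer: red

Derivation:
Cycle length = 46 + 6 + 34 = 86s
t = 82, phase_t = 82 mod 86 = 82
82 >= 52 → RED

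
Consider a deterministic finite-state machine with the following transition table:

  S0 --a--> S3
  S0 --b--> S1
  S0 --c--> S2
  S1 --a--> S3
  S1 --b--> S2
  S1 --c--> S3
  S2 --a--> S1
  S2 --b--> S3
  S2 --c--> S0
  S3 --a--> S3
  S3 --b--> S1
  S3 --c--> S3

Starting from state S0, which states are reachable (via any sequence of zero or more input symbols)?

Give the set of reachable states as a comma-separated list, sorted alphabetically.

Answer: S0, S1, S2, S3

Derivation:
BFS from S0:
  visit S0: S0--a-->S3 (new), S0--b-->S1 (new), S0--c-->S2 (new)
  visit S3: S3--a-->S3 (seen), S3--b-->S1 (seen), S3--c-->S3 (seen)
  visit S1: S1--a-->S3 (seen), S1--b-->S2 (seen), S1--c-->S3 (seen)
  visit S2: S2--a-->S1 (seen), S2--b-->S3 (seen), S2--c-->S0 (seen)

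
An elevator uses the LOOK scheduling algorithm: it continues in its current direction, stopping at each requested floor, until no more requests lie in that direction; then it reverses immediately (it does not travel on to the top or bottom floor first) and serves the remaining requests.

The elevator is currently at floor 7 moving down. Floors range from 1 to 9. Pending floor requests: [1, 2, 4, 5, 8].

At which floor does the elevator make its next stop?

Current floor: 7, direction: down
Requests above: [8]
Requests below: [1, 2, 4, 5]
Moving down and requests lie below → nearest below is max([1, 2, 4, 5]) = 5

Answer: 5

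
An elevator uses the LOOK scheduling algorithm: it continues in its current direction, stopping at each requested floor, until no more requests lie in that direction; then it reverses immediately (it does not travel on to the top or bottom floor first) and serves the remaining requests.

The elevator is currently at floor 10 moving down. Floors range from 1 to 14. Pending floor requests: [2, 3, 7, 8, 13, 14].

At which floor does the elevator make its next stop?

Answer: 8

Derivation:
Current floor: 10, direction: down
Requests above: [13, 14]
Requests below: [2, 3, 7, 8]
Moving down and requests lie below → nearest below is max([2, 3, 7, 8]) = 8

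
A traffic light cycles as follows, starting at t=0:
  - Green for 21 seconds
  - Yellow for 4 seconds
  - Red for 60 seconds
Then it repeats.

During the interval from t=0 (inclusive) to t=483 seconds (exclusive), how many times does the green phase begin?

Answer: 6

Derivation:
Cycle = 21+4+60 = 85s
green phase starts at t = k*85 + 0 for k=0,1,2,...
Need k*85+0 < 483 → k < 5.682
k ∈ {0, ..., 5} → 6 starts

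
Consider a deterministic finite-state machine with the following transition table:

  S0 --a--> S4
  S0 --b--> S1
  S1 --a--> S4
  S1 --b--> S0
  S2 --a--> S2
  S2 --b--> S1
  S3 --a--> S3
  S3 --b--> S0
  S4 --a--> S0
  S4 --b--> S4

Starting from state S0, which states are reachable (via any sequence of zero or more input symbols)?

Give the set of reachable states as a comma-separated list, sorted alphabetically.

Answer: S0, S1, S4

Derivation:
BFS from S0:
  visit S0: S0--a-->S4 (new), S0--b-->S1 (new)
  visit S4: S4--a-->S0 (seen), S4--b-->S4 (seen)
  visit S1: S1--a-->S4 (seen), S1--b-->S0 (seen)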